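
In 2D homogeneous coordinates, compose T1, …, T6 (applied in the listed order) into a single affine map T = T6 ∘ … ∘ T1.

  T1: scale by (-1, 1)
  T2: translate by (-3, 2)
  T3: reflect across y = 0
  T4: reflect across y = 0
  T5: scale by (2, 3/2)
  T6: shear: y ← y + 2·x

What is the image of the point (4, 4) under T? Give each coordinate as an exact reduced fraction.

T(p) = (-14, -19)

T1 scale by (-1, 1): (4, 4) → (-4, 4)
T2 translate by (-3, 2): (-4, 4) → (-7, 6)
T3 reflect across y = 0: (-7, 6) → (-7, -6)
T4 reflect across y = 0: (-7, -6) → (-7, 6)
T5 scale by (2, 3/2): (-7, 6) → (-14, 9)
T6 shear: y ← y + 2·x: (-14, 9) → (-14, -19)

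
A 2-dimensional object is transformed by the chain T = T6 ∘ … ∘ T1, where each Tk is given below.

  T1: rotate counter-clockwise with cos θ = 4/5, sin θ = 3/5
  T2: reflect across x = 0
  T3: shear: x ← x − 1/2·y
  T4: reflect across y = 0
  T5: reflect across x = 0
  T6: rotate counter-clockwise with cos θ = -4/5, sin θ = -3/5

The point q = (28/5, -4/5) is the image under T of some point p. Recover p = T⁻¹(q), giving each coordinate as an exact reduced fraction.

p = (-4, -2)

T1 = [4/5 -3/5 0; 3/5 4/5 0; 0 0 1]
T2·T1 = [-4/5 3/5 0; 3/5 4/5 0; 0 0 1]
T3·…·T1 = [-11/10 1/5 0; 3/5 4/5 0; 0 0 1]
T4·…·T1 = [-11/10 1/5 0; -3/5 -4/5 0; 0 0 1]
T5·…·T1 = [11/10 -1/5 0; -3/5 -4/5 0; 0 0 1]
T6·…·T1 = [-31/25 -8/25 0; -9/50 19/25 0; 0 0 1]
det M = -1; M⁻¹ = [-19/25 -8/25 0; -9/50 31/25 0; 0 0 1]
M⁻¹ · (28/5, -4/5)ᵀ = (-4, -2)ᵀ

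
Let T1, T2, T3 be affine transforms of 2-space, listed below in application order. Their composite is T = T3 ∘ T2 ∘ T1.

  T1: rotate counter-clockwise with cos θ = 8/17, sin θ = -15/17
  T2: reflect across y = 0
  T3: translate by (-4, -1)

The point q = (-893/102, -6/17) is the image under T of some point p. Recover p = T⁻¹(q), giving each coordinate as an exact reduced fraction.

T1 = [8/17 15/17 0; -15/17 8/17 0; 0 0 1]
T2·T1 = [8/17 15/17 0; 15/17 -8/17 0; 0 0 1]
T3·…·T1 = [8/17 15/17 -4; 15/17 -8/17 -1; 0 0 1]
det M = -1; M⁻¹ = [8/17 15/17 47/17; 15/17 -8/17 52/17; 0 0 1]
M⁻¹ · (-893/102, -6/17)ᵀ = (-5/3, -9/2)ᵀ

p = (-5/3, -9/2)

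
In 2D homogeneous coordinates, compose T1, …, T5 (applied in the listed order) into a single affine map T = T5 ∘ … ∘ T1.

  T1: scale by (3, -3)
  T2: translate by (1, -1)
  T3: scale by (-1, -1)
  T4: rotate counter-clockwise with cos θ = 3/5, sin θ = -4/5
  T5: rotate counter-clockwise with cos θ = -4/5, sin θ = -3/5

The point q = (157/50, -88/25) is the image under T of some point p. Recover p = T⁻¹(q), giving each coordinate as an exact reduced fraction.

p = (1, 1/2)

T1 = [3 0 0; 0 -3 0; 0 0 1]
T2·T1 = [3 0 1; 0 -3 -1; 0 0 1]
T3·…·T1 = [-3 0 -1; 0 3 1; 0 0 1]
T4·…·T1 = [-9/5 12/5 1/5; 12/5 9/5 7/5; 0 0 1]
T5·…·T1 = [72/25 -21/25 17/25; -21/25 -72/25 -31/25; 0 0 1]
det M = -9; M⁻¹ = [8/25 -7/75 -1/3; -7/75 -8/25 -1/3; 0 0 1]
M⁻¹ · (157/50, -88/25)ᵀ = (1, 1/2)ᵀ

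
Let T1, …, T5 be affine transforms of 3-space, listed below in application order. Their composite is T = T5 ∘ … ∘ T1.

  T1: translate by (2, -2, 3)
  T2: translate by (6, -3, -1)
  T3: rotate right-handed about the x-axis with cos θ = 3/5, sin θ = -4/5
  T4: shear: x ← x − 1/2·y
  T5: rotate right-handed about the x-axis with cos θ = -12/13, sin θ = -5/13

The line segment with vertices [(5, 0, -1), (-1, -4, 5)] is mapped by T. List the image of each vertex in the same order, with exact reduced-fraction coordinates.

image vertices: (141/10, 19/5, -17/5), (69/10, 21/5, -53/5)

T1 translate by (2, -2, 3): (5, 0, -1) → (7, -2, 2); (-1, -4, 5) → (1, -6, 8)
T2 translate by (6, -3, -1): (7, -2, 2) → (13, -5, 1); (1, -6, 8) → (7, -9, 7)
T3 rotate right-handed about the x-axis with cos θ = 3/5, sin θ = -4/5: (13, -5, 1) → (13, -11/5, 23/5); (7, -9, 7) → (7, 1/5, 57/5)
T4 shear: x ← x − 1/2·y: (13, -11/5, 23/5) → (141/10, -11/5, 23/5); (7, 1/5, 57/5) → (69/10, 1/5, 57/5)
T5 rotate right-handed about the x-axis with cos θ = -12/13, sin θ = -5/13: (141/10, -11/5, 23/5) → (141/10, 19/5, -17/5); (69/10, 1/5, 57/5) → (69/10, 21/5, -53/5)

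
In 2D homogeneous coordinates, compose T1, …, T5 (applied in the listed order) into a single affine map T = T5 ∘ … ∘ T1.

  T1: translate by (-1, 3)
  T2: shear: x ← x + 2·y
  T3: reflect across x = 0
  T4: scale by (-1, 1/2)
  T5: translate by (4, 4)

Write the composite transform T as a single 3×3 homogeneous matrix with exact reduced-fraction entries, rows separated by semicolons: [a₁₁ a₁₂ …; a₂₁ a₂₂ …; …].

T1 = [1 0 -1; 0 1 3; 0 0 1]
T2·T1 = [1 2 5; 0 1 3; 0 0 1]
T3·…·T1 = [-1 -2 -5; 0 1 3; 0 0 1]
T4·…·T1 = [1 2 5; 0 1/2 3/2; 0 0 1]
T5·…·T1 = [1 2 9; 0 1/2 11/2; 0 0 1]

T = [1 2 9; 0 1/2 11/2; 0 0 1]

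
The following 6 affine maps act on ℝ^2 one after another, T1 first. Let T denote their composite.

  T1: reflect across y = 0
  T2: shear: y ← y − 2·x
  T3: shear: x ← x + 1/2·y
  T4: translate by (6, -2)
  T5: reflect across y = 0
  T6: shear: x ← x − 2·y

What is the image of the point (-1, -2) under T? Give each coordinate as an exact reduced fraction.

T(p) = (11, -2)

T1 reflect across y = 0: (-1, -2) → (-1, 2)
T2 shear: y ← y − 2·x: (-1, 2) → (-1, 4)
T3 shear: x ← x + 1/2·y: (-1, 4) → (1, 4)
T4 translate by (6, -2): (1, 4) → (7, 2)
T5 reflect across y = 0: (7, 2) → (7, -2)
T6 shear: x ← x − 2·y: (7, -2) → (11, -2)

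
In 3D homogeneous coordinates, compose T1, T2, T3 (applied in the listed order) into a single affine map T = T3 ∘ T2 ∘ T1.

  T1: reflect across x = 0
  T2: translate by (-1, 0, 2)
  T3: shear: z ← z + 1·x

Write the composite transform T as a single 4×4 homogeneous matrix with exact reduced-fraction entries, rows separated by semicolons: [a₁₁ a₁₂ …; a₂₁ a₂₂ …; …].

T1 = [-1 0 0 0; 0 1 0 0; 0 0 1 0; 0 0 0 1]
T2·T1 = [-1 0 0 -1; 0 1 0 0; 0 0 1 2; 0 0 0 1]
T3·…·T1 = [-1 0 0 -1; 0 1 0 0; -1 0 1 1; 0 0 0 1]

T = [-1 0 0 -1; 0 1 0 0; -1 0 1 1; 0 0 0 1]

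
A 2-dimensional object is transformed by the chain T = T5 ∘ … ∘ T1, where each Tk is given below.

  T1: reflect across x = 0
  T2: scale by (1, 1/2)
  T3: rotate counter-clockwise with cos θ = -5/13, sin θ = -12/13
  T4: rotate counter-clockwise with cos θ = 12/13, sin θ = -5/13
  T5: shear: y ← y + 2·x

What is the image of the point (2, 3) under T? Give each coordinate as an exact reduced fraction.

T(p) = (837/338, 895/169)

T1 reflect across x = 0: (2, 3) → (-2, 3)
T2 scale by (1, 1/2): (-2, 3) → (-2, 3/2)
T3 rotate counter-clockwise with cos θ = -5/13, sin θ = -12/13: (-2, 3/2) → (28/13, 33/26)
T4 rotate counter-clockwise with cos θ = 12/13, sin θ = -5/13: (28/13, 33/26) → (837/338, 58/169)
T5 shear: y ← y + 2·x: (837/338, 58/169) → (837/338, 895/169)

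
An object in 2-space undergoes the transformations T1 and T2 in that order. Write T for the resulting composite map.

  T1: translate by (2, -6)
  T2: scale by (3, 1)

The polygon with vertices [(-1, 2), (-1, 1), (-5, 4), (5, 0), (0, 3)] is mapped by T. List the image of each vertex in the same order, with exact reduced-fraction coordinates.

image vertices: (3, -4), (3, -5), (-9, -2), (21, -6), (6, -3)

T1 translate by (2, -6): (-1, 2) → (1, -4); (-1, 1) → (1, -5); (-5, 4) → (-3, -2); (5, 0) → (7, -6); (0, 3) → (2, -3)
T2 scale by (3, 1): (1, -4) → (3, -4); (1, -5) → (3, -5); (-3, -2) → (-9, -2); (7, -6) → (21, -6); (2, -3) → (6, -3)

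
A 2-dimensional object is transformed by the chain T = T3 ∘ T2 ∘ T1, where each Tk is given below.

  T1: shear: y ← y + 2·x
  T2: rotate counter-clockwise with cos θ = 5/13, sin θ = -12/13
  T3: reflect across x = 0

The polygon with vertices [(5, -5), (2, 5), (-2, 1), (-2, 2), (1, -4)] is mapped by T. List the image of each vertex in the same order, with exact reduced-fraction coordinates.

image vertices: (-85/13, -35/13), (-118/13, 21/13), (46/13, 9/13), (34/13, 14/13), (19/13, -22/13)

T1 shear: y ← y + 2·x: (5, -5) → (5, 5); (2, 5) → (2, 9); (-2, 1) → (-2, -3); (-2, 2) → (-2, -2); (1, -4) → (1, -2)
T2 rotate counter-clockwise with cos θ = 5/13, sin θ = -12/13: (5, 5) → (85/13, -35/13); (2, 9) → (118/13, 21/13); (-2, -3) → (-46/13, 9/13); (-2, -2) → (-34/13, 14/13); (1, -2) → (-19/13, -22/13)
T3 reflect across x = 0: (85/13, -35/13) → (-85/13, -35/13); (118/13, 21/13) → (-118/13, 21/13); (-46/13, 9/13) → (46/13, 9/13); (-34/13, 14/13) → (34/13, 14/13); (-19/13, -22/13) → (19/13, -22/13)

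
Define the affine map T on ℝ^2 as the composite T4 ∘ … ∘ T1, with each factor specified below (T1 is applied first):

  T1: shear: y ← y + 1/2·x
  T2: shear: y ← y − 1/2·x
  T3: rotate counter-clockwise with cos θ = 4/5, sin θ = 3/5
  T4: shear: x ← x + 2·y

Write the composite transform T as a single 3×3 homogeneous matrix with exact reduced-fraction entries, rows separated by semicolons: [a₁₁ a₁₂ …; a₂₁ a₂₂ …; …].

T = [2 1 0; 3/5 4/5 0; 0 0 1]

T1 = [1 0 0; 1/2 1 0; 0 0 1]
T2·T1 = [1 0 0; 0 1 0; 0 0 1]
T3·…·T1 = [4/5 -3/5 0; 3/5 4/5 0; 0 0 1]
T4·…·T1 = [2 1 0; 3/5 4/5 0; 0 0 1]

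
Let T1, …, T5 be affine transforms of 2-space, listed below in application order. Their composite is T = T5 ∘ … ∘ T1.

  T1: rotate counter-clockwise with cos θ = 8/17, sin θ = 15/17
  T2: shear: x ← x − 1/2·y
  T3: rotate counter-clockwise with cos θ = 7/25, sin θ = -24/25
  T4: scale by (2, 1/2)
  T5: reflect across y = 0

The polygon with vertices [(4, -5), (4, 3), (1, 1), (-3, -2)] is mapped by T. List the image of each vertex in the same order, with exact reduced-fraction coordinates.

T1 rotate counter-clockwise with cos θ = 8/17, sin θ = 15/17: (4, -5) → (107/17, 20/17); (4, 3) → (-13/17, 84/17); (1, 1) → (-7/17, 23/17); (-3, -2) → (6/17, -61/17)
T2 shear: x ← x − 1/2·y: (107/17, 20/17) → (97/17, 20/17); (-13/17, 84/17) → (-55/17, 84/17); (-7/17, 23/17) → (-37/34, 23/17); (6/17, -61/17) → (73/34, -61/17)
T3 rotate counter-clockwise with cos θ = 7/25, sin θ = -24/25: (97/17, 20/17) → (1159/425, -2188/425); (-55/17, 84/17) → (1631/425, 1908/425); (-37/34, 23/17) → (169/170, 121/85); (73/34, -61/17) → (-2417/850, -1303/425)
T4 scale by (2, 1/2): (1159/425, -2188/425) → (2318/425, -1094/425); (1631/425, 1908/425) → (3262/425, 954/425); (169/170, 121/85) → (169/85, 121/170); (-2417/850, -1303/425) → (-2417/425, -1303/850)
T5 reflect across y = 0: (2318/425, -1094/425) → (2318/425, 1094/425); (3262/425, 954/425) → (3262/425, -954/425); (169/85, 121/170) → (169/85, -121/170); (-2417/425, -1303/850) → (-2417/425, 1303/850)

image vertices: (2318/425, 1094/425), (3262/425, -954/425), (169/85, -121/170), (-2417/425, 1303/850)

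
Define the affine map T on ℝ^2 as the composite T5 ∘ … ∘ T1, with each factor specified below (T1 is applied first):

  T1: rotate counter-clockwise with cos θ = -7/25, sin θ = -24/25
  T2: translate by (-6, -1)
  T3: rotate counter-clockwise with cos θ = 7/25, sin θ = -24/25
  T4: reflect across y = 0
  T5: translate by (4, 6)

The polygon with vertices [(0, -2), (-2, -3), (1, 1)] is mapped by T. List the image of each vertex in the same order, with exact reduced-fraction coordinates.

image vertices: (34/25, -37/25), (84/25, -62/25), (9/25, 38/25)

T1 rotate counter-clockwise with cos θ = -7/25, sin θ = -24/25: (0, -2) → (-48/25, 14/25); (-2, -3) → (-58/25, 69/25); (1, 1) → (17/25, -31/25)
T2 translate by (-6, -1): (-48/25, 14/25) → (-198/25, -11/25); (-58/25, 69/25) → (-208/25, 44/25); (17/25, -31/25) → (-133/25, -56/25)
T3 rotate counter-clockwise with cos θ = 7/25, sin θ = -24/25: (-198/25, -11/25) → (-66/25, 187/25); (-208/25, 44/25) → (-16/25, 212/25); (-133/25, -56/25) → (-91/25, 112/25)
T4 reflect across y = 0: (-66/25, 187/25) → (-66/25, -187/25); (-16/25, 212/25) → (-16/25, -212/25); (-91/25, 112/25) → (-91/25, -112/25)
T5 translate by (4, 6): (-66/25, -187/25) → (34/25, -37/25); (-16/25, -212/25) → (84/25, -62/25); (-91/25, -112/25) → (9/25, 38/25)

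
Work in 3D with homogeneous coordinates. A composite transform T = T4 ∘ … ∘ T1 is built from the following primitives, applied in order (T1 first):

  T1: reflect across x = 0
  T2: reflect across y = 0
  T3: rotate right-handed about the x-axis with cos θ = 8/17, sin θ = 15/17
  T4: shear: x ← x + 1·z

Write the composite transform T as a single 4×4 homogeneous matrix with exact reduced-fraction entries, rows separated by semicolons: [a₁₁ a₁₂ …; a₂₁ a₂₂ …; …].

T = [-1 -15/17 8/17 0; 0 -8/17 -15/17 0; 0 -15/17 8/17 0; 0 0 0 1]

T1 = [-1 0 0 0; 0 1 0 0; 0 0 1 0; 0 0 0 1]
T2·T1 = [-1 0 0 0; 0 -1 0 0; 0 0 1 0; 0 0 0 1]
T3·…·T1 = [-1 0 0 0; 0 -8/17 -15/17 0; 0 -15/17 8/17 0; 0 0 0 1]
T4·…·T1 = [-1 -15/17 8/17 0; 0 -8/17 -15/17 0; 0 -15/17 8/17 0; 0 0 0 1]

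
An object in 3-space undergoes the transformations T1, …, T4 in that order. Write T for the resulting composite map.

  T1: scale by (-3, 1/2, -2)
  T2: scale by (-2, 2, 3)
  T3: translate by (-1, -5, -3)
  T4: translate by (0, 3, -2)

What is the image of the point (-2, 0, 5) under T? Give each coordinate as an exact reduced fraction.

T1 scale by (-3, 1/2, -2): (-2, 0, 5) → (6, 0, -10)
T2 scale by (-2, 2, 3): (6, 0, -10) → (-12, 0, -30)
T3 translate by (-1, -5, -3): (-12, 0, -30) → (-13, -5, -33)
T4 translate by (0, 3, -2): (-13, -5, -33) → (-13, -2, -35)

T(p) = (-13, -2, -35)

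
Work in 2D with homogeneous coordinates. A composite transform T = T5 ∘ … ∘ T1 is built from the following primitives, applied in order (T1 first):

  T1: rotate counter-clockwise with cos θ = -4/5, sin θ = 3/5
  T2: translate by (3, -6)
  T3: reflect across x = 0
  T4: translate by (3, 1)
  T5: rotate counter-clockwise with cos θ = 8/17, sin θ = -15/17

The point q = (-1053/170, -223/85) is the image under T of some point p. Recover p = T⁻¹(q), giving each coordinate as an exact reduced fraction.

p = (-3/2, 1)

T1 = [-4/5 -3/5 0; 3/5 -4/5 0; 0 0 1]
T2·T1 = [-4/5 -3/5 3; 3/5 -4/5 -6; 0 0 1]
T3·…·T1 = [4/5 3/5 -3; 3/5 -4/5 -6; 0 0 1]
T4·…·T1 = [4/5 3/5 0; 3/5 -4/5 -5; 0 0 1]
T5·…·T1 = [77/85 -36/85 -75/17; -36/85 -77/85 -40/17; 0 0 1]
det M = -1; M⁻¹ = [77/85 -36/85 3; -36/85 -77/85 -4; 0 0 1]
M⁻¹ · (-1053/170, -223/85)ᵀ = (-3/2, 1)ᵀ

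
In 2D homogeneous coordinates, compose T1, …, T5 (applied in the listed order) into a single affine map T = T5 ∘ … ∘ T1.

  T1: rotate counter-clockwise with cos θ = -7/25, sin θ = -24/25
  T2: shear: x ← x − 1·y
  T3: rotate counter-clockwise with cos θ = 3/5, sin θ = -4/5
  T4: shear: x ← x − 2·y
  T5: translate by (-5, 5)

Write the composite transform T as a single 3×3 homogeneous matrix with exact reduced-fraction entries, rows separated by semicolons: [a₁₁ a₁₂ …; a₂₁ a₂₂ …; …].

T = [47/25 71/25 -5; -28/25 -29/25 5; 0 0 1]

T1 = [-7/25 24/25 0; -24/25 -7/25 0; 0 0 1]
T2·T1 = [17/25 31/25 0; -24/25 -7/25 0; 0 0 1]
T3·…·T1 = [-9/25 13/25 0; -28/25 -29/25 0; 0 0 1]
T4·…·T1 = [47/25 71/25 0; -28/25 -29/25 0; 0 0 1]
T5·…·T1 = [47/25 71/25 -5; -28/25 -29/25 5; 0 0 1]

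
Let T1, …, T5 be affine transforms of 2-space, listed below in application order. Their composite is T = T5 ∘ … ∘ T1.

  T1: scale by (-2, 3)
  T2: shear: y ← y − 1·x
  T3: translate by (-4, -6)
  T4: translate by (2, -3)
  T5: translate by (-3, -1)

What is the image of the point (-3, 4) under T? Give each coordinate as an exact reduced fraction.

T1 scale by (-2, 3): (-3, 4) → (6, 12)
T2 shear: y ← y − 1·x: (6, 12) → (6, 6)
T3 translate by (-4, -6): (6, 6) → (2, 0)
T4 translate by (2, -3): (2, 0) → (4, -3)
T5 translate by (-3, -1): (4, -3) → (1, -4)

T(p) = (1, -4)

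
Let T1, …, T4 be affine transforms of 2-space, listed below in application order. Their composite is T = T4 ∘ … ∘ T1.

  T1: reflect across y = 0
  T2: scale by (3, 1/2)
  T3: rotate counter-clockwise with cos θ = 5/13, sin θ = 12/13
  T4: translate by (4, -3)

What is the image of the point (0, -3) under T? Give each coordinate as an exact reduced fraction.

T1 reflect across y = 0: (0, -3) → (0, 3)
T2 scale by (3, 1/2): (0, 3) → (0, 3/2)
T3 rotate counter-clockwise with cos θ = 5/13, sin θ = 12/13: (0, 3/2) → (-18/13, 15/26)
T4 translate by (4, -3): (-18/13, 15/26) → (34/13, -63/26)

T(p) = (34/13, -63/26)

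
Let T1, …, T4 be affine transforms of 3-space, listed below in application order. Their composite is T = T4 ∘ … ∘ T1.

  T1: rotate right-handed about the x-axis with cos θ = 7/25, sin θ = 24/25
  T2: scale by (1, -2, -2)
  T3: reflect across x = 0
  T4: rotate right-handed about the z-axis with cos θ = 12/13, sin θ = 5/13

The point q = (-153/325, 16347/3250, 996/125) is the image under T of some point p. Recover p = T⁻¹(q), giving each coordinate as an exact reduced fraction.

T1 = [1 0 0 0; 0 7/25 -24/25 0; 0 24/25 7/25 0; 0 0 0 1]
T2·T1 = [1 0 0 0; 0 -14/25 48/25 0; 0 -48/25 -14/25 0; 0 0 0 1]
T3·…·T1 = [-1 0 0 0; 0 -14/25 48/25 0; 0 -48/25 -14/25 0; 0 0 0 1]
T4·…·T1 = [-12/13 14/65 -48/65 0; -5/13 -168/325 576/325 0; 0 -48/25 -14/25 0; 0 0 0 1]
det M = -4; M⁻¹ = [-12/13 -5/13 0 0; 7/130 -42/325 -12/25 0; -12/65 144/325 -7/50 0; 0 0 0 1]
M⁻¹ · (-153/325, 16347/3250, 996/125)ᵀ = (-3/2, -9/2, 6/5)ᵀ

p = (-3/2, -9/2, 6/5)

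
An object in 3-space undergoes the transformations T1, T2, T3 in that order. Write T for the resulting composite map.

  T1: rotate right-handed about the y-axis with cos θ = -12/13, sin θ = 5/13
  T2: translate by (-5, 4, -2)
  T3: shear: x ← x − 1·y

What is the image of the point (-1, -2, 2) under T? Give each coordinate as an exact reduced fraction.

T1 rotate right-handed about the y-axis with cos θ = -12/13, sin θ = 5/13: (-1, -2, 2) → (22/13, -2, -19/13)
T2 translate by (-5, 4, -2): (22/13, -2, -19/13) → (-43/13, 2, -45/13)
T3 shear: x ← x − 1·y: (-43/13, 2, -45/13) → (-69/13, 2, -45/13)

T(p) = (-69/13, 2, -45/13)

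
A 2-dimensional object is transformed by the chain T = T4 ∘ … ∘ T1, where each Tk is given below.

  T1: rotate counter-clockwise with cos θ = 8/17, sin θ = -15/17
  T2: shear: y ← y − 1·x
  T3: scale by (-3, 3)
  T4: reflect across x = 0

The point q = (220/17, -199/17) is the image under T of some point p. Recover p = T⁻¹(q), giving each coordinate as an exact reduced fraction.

p = (5/3, 4)

T1 = [8/17 15/17 0; -15/17 8/17 0; 0 0 1]
T2·T1 = [8/17 15/17 0; -23/17 -7/17 0; 0 0 1]
T3·…·T1 = [-24/17 -45/17 0; -69/17 -21/17 0; 0 0 1]
T4·…·T1 = [24/17 45/17 0; -69/17 -21/17 0; 0 0 1]
det M = 9; M⁻¹ = [-7/51 -5/17 0; 23/51 8/51 0; 0 0 1]
M⁻¹ · (220/17, -199/17)ᵀ = (5/3, 4)ᵀ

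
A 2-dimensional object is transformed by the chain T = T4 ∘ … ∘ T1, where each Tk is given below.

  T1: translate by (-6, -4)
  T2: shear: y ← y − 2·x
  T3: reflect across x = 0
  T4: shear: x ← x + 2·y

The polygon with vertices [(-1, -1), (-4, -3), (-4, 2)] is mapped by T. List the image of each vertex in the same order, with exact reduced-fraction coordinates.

image vertices: (25, 9), (36, 13), (46, 18)

T1 translate by (-6, -4): (-1, -1) → (-7, -5); (-4, -3) → (-10, -7); (-4, 2) → (-10, -2)
T2 shear: y ← y − 2·x: (-7, -5) → (-7, 9); (-10, -7) → (-10, 13); (-10, -2) → (-10, 18)
T3 reflect across x = 0: (-7, 9) → (7, 9); (-10, 13) → (10, 13); (-10, 18) → (10, 18)
T4 shear: x ← x + 2·y: (7, 9) → (25, 9); (10, 13) → (36, 13); (10, 18) → (46, 18)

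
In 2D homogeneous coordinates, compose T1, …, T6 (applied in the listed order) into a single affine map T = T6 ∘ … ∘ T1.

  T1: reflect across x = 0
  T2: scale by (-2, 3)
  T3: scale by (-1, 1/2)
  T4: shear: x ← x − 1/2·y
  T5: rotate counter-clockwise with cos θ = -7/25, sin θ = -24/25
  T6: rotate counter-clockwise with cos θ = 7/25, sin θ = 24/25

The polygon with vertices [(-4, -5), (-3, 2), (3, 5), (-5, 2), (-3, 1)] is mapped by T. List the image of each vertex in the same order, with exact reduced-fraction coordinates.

T1 reflect across x = 0: (-4, -5) → (4, -5); (-3, 2) → (3, 2); (3, 5) → (-3, 5); (-5, 2) → (5, 2); (-3, 1) → (3, 1)
T2 scale by (-2, 3): (4, -5) → (-8, -15); (3, 2) → (-6, 6); (-3, 5) → (6, 15); (5, 2) → (-10, 6); (3, 1) → (-6, 3)
T3 scale by (-1, 1/2): (-8, -15) → (8, -15/2); (-6, 6) → (6, 3); (6, 15) → (-6, 15/2); (-10, 6) → (10, 3); (-6, 3) → (6, 3/2)
T4 shear: x ← x − 1/2·y: (8, -15/2) → (47/4, -15/2); (6, 3) → (9/2, 3); (-6, 15/2) → (-39/4, 15/2); (10, 3) → (17/2, 3); (6, 3/2) → (21/4, 3/2)
T5 rotate counter-clockwise with cos θ = -7/25, sin θ = -24/25: (47/4, -15/2) → (-1049/100, -459/50); (9/2, 3) → (81/50, -129/25); (-39/4, 15/2) → (993/100, 363/50); (17/2, 3) → (1/2, -9); (21/4, 3/2) → (-3/100, -273/50)
T6 rotate counter-clockwise with cos θ = 7/25, sin θ = 24/25: (-1049/100, -459/50) → (14689/2500, -15801/1250); (81/50, -129/25) → (6759/1250, 69/625); (993/100, 363/50) → (-10473/2500, 14457/1250); (1/2, -9) → (439/50, -51/25); (-3/100, -273/50) → (13083/2500, -1947/1250)

image vertices: (14689/2500, -15801/1250), (6759/1250, 69/625), (-10473/2500, 14457/1250), (439/50, -51/25), (13083/2500, -1947/1250)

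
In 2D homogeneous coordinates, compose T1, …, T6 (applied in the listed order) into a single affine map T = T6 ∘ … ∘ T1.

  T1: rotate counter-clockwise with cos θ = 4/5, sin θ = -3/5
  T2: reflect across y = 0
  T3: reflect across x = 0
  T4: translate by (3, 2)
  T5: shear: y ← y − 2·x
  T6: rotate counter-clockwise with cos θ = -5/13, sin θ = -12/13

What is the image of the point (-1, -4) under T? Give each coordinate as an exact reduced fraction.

T(p) = (-623/65, -177/65)

T1 rotate counter-clockwise with cos θ = 4/5, sin θ = -3/5: (-1, -4) → (-16/5, -13/5)
T2 reflect across y = 0: (-16/5, -13/5) → (-16/5, 13/5)
T3 reflect across x = 0: (-16/5, 13/5) → (16/5, 13/5)
T4 translate by (3, 2): (16/5, 13/5) → (31/5, 23/5)
T5 shear: y ← y − 2·x: (31/5, 23/5) → (31/5, -39/5)
T6 rotate counter-clockwise with cos θ = -5/13, sin θ = -12/13: (31/5, -39/5) → (-623/65, -177/65)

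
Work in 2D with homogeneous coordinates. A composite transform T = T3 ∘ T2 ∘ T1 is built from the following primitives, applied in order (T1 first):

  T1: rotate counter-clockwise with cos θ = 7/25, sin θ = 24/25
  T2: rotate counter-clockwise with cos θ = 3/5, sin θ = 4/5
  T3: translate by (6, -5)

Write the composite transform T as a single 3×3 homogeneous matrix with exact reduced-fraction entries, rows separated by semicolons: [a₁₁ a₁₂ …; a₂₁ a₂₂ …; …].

T = [-3/5 -4/5 6; 4/5 -3/5 -5; 0 0 1]

T1 = [7/25 -24/25 0; 24/25 7/25 0; 0 0 1]
T2·T1 = [-3/5 -4/5 0; 4/5 -3/5 0; 0 0 1]
T3·…·T1 = [-3/5 -4/5 6; 4/5 -3/5 -5; 0 0 1]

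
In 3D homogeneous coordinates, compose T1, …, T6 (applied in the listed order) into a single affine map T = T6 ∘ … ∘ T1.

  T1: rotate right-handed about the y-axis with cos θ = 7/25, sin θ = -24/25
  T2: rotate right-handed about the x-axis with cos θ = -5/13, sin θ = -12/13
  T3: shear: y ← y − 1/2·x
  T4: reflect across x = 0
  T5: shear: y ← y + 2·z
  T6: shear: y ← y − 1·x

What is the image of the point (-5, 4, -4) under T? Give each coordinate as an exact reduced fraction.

T(p) = (-61/25, -5599/650, -92/65)

T1 rotate right-handed about the y-axis with cos θ = 7/25, sin θ = -24/25: (-5, 4, -4) → (61/25, 4, -148/25)
T2 rotate right-handed about the x-axis with cos θ = -5/13, sin θ = -12/13: (61/25, 4, -148/25) → (61/25, -2276/325, -92/65)
T3 shear: y ← y − 1/2·x: (61/25, -2276/325, -92/65) → (61/25, -1069/130, -92/65)
T4 reflect across x = 0: (61/25, -1069/130, -92/65) → (-61/25, -1069/130, -92/65)
T5 shear: y ← y + 2·z: (-61/25, -1069/130, -92/65) → (-61/25, -1437/130, -92/65)
T6 shear: y ← y − 1·x: (-61/25, -1437/130, -92/65) → (-61/25, -5599/650, -92/65)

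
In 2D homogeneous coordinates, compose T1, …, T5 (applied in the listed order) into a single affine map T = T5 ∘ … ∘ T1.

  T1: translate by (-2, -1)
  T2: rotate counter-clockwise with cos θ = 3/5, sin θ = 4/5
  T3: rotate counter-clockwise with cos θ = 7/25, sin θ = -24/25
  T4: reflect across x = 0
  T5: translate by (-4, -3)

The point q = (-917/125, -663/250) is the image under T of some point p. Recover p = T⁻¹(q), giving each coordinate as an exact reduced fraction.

T1 = [1 0 -2; 0 1 -1; 0 0 1]
T2·T1 = [3/5 -4/5 -2/5; 4/5 3/5 -11/5; 0 0 1]
T3·…·T1 = [117/125 44/125 -278/125; -44/125 117/125 -29/125; 0 0 1]
T4·…·T1 = [-117/125 -44/125 278/125; -44/125 117/125 -29/125; 0 0 1]
T5·…·T1 = [-117/125 -44/125 -222/125; -44/125 117/125 -404/125; 0 0 1]
det M = -1; M⁻¹ = [-117/125 -44/125 -14/5; -44/125 117/125 12/5; 0 0 1]
M⁻¹ · (-917/125, -663/250)ᵀ = (5, 5/2)ᵀ

p = (5, 5/2)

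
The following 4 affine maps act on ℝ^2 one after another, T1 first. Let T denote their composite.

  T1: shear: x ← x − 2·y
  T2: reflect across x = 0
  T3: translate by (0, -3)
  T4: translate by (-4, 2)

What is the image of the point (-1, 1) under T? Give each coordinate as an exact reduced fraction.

T(p) = (-1, 0)

T1 shear: x ← x − 2·y: (-1, 1) → (-3, 1)
T2 reflect across x = 0: (-3, 1) → (3, 1)
T3 translate by (0, -3): (3, 1) → (3, -2)
T4 translate by (-4, 2): (3, -2) → (-1, 0)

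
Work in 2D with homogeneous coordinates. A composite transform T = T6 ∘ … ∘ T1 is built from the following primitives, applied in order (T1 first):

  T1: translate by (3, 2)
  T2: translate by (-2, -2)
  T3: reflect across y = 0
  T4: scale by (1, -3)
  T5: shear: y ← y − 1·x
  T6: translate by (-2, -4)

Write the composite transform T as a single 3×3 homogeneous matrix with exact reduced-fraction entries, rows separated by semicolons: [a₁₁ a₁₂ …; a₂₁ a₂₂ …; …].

T1 = [1 0 3; 0 1 2; 0 0 1]
T2·T1 = [1 0 1; 0 1 0; 0 0 1]
T3·…·T1 = [1 0 1; 0 -1 0; 0 0 1]
T4·…·T1 = [1 0 1; 0 3 0; 0 0 1]
T5·…·T1 = [1 0 1; -1 3 -1; 0 0 1]
T6·…·T1 = [1 0 -1; -1 3 -5; 0 0 1]

T = [1 0 -1; -1 3 -5; 0 0 1]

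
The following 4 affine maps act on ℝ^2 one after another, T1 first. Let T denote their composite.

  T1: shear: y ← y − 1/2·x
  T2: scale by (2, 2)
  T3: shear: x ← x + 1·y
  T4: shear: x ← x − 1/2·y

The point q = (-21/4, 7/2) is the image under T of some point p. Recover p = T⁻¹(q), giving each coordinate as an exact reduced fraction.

p = (-7/2, 0)

T1 = [1 0 0; -1/2 1 0; 0 0 1]
T2·T1 = [2 0 0; -1 2 0; 0 0 1]
T3·…·T1 = [1 2 0; -1 2 0; 0 0 1]
T4·…·T1 = [3/2 1 0; -1 2 0; 0 0 1]
det M = 4; M⁻¹ = [1/2 -1/4 0; 1/4 3/8 0; 0 0 1]
M⁻¹ · (-21/4, 7/2)ᵀ = (-7/2, 0)ᵀ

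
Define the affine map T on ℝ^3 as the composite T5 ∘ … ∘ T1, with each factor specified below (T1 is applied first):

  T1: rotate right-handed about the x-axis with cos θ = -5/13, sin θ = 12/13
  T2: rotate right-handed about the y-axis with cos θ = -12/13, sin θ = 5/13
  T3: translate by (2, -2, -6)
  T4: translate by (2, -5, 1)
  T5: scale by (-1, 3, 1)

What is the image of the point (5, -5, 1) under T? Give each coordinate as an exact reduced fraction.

T1 rotate right-handed about the x-axis with cos θ = -5/13, sin θ = 12/13: (5, -5, 1) → (5, 1, -5)
T2 rotate right-handed about the y-axis with cos θ = -12/13, sin θ = 5/13: (5, 1, -5) → (-85/13, 1, 35/13)
T3 translate by (2, -2, -6): (-85/13, 1, 35/13) → (-59/13, -1, -43/13)
T4 translate by (2, -5, 1): (-59/13, -1, -43/13) → (-33/13, -6, -30/13)
T5 scale by (-1, 3, 1): (-33/13, -6, -30/13) → (33/13, -18, -30/13)

T(p) = (33/13, -18, -30/13)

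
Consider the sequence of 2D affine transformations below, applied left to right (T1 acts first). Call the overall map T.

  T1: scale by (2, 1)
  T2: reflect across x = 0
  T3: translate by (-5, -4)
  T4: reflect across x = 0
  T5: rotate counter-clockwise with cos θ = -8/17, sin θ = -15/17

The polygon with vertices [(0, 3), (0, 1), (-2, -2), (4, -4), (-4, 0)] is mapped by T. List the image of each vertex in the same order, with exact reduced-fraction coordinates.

T1 scale by (2, 1): (0, 3) → (0, 3); (0, 1) → (0, 1); (-2, -2) → (-4, -2); (4, -4) → (8, -4); (-4, 0) → (-8, 0)
T2 reflect across x = 0: (0, 3) → (0, 3); (0, 1) → (0, 1); (-4, -2) → (4, -2); (8, -4) → (-8, -4); (-8, 0) → (8, 0)
T3 translate by (-5, -4): (0, 3) → (-5, -1); (0, 1) → (-5, -3); (4, -2) → (-1, -6); (-8, -4) → (-13, -8); (8, 0) → (3, -4)
T4 reflect across x = 0: (-5, -1) → (5, -1); (-5, -3) → (5, -3); (-1, -6) → (1, -6); (-13, -8) → (13, -8); (3, -4) → (-3, -4)
T5 rotate counter-clockwise with cos θ = -8/17, sin θ = -15/17: (5, -1) → (-55/17, -67/17); (5, -3) → (-5, -3); (1, -6) → (-98/17, 33/17); (13, -8) → (-224/17, -131/17); (-3, -4) → (-36/17, 77/17)

image vertices: (-55/17, -67/17), (-5, -3), (-98/17, 33/17), (-224/17, -131/17), (-36/17, 77/17)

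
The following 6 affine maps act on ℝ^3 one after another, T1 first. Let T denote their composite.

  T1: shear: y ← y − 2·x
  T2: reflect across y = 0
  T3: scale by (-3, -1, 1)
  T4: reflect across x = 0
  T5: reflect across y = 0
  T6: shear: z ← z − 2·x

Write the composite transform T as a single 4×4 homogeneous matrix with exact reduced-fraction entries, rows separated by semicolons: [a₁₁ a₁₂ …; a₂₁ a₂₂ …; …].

T1 = [1 0 0 0; -2 1 0 0; 0 0 1 0; 0 0 0 1]
T2·T1 = [1 0 0 0; 2 -1 0 0; 0 0 1 0; 0 0 0 1]
T3·…·T1 = [-3 0 0 0; -2 1 0 0; 0 0 1 0; 0 0 0 1]
T4·…·T1 = [3 0 0 0; -2 1 0 0; 0 0 1 0; 0 0 0 1]
T5·…·T1 = [3 0 0 0; 2 -1 0 0; 0 0 1 0; 0 0 0 1]
T6·…·T1 = [3 0 0 0; 2 -1 0 0; -6 0 1 0; 0 0 0 1]

T = [3 0 0 0; 2 -1 0 0; -6 0 1 0; 0 0 0 1]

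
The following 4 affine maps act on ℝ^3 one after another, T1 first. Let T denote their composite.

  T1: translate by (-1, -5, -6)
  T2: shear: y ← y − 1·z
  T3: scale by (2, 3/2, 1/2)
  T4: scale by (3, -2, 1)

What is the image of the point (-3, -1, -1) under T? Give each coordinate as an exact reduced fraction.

T1 translate by (-1, -5, -6): (-3, -1, -1) → (-4, -6, -7)
T2 shear: y ← y − 1·z: (-4, -6, -7) → (-4, 1, -7)
T3 scale by (2, 3/2, 1/2): (-4, 1, -7) → (-8, 3/2, -7/2)
T4 scale by (3, -2, 1): (-8, 3/2, -7/2) → (-24, -3, -7/2)

T(p) = (-24, -3, -7/2)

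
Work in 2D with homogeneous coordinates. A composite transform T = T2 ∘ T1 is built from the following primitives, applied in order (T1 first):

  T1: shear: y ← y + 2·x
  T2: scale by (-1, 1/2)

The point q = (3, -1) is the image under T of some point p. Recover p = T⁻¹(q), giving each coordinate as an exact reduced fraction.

p = (-3, 4)

T1 = [1 0 0; 2 1 0; 0 0 1]
T2·T1 = [-1 0 0; 1 1/2 0; 0 0 1]
det M = -1/2; M⁻¹ = [-1 0 0; 2 2 0; 0 0 1]
M⁻¹ · (3, -1)ᵀ = (-3, 4)ᵀ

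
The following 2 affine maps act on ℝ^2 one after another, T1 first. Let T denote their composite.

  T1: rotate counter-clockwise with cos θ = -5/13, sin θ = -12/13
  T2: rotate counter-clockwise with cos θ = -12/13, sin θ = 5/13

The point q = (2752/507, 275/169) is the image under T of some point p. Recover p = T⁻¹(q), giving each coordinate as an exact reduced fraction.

p = (5, -8/3)

T1 = [-5/13 12/13 0; -12/13 -5/13 0; 0 0 1]
T2·T1 = [120/169 -119/169 0; 119/169 120/169 0; 0 0 1]
det M = 1; M⁻¹ = [120/169 119/169 0; -119/169 120/169 0; 0 0 1]
M⁻¹ · (2752/507, 275/169)ᵀ = (5, -8/3)ᵀ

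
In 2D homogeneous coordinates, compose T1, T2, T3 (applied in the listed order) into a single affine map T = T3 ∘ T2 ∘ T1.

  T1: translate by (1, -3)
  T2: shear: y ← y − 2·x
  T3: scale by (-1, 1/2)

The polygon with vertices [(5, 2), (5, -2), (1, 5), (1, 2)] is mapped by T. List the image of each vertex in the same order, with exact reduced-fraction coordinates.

T1 translate by (1, -3): (5, 2) → (6, -1); (5, -2) → (6, -5); (1, 5) → (2, 2); (1, 2) → (2, -1)
T2 shear: y ← y − 2·x: (6, -1) → (6, -13); (6, -5) → (6, -17); (2, 2) → (2, -2); (2, -1) → (2, -5)
T3 scale by (-1, 1/2): (6, -13) → (-6, -13/2); (6, -17) → (-6, -17/2); (2, -2) → (-2, -1); (2, -5) → (-2, -5/2)

image vertices: (-6, -13/2), (-6, -17/2), (-2, -1), (-2, -5/2)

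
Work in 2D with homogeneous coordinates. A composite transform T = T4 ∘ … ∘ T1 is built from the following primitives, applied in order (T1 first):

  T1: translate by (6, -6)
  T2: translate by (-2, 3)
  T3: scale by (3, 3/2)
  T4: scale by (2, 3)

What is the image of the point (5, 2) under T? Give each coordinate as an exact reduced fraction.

T(p) = (54, -9/2)

T1 translate by (6, -6): (5, 2) → (11, -4)
T2 translate by (-2, 3): (11, -4) → (9, -1)
T3 scale by (3, 3/2): (9, -1) → (27, -3/2)
T4 scale by (2, 3): (27, -3/2) → (54, -9/2)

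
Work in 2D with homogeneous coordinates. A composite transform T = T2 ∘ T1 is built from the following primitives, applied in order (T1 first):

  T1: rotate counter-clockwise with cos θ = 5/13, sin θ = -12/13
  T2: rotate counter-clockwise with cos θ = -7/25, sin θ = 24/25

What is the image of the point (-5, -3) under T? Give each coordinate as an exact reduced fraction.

T1 rotate counter-clockwise with cos θ = 5/13, sin θ = -12/13: (-5, -3) → (-61/13, 45/13)
T2 rotate counter-clockwise with cos θ = -7/25, sin θ = 24/25: (-61/13, 45/13) → (-653/325, -1779/325)

T(p) = (-653/325, -1779/325)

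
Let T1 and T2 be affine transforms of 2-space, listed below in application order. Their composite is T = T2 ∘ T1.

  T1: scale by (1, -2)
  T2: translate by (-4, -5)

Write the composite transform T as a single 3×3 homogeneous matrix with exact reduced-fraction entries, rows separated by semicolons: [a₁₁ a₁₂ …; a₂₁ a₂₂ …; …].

T1 = [1 0 0; 0 -2 0; 0 0 1]
T2·T1 = [1 0 -4; 0 -2 -5; 0 0 1]

T = [1 0 -4; 0 -2 -5; 0 0 1]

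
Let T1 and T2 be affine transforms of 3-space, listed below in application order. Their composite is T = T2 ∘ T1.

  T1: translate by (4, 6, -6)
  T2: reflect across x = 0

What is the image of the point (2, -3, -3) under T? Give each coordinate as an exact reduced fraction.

T1 translate by (4, 6, -6): (2, -3, -3) → (6, 3, -9)
T2 reflect across x = 0: (6, 3, -9) → (-6, 3, -9)

T(p) = (-6, 3, -9)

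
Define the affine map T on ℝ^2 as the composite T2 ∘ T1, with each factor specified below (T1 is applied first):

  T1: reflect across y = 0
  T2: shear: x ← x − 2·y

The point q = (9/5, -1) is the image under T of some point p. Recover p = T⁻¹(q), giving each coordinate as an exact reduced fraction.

T1 = [1 0 0; 0 -1 0; 0 0 1]
T2·T1 = [1 2 0; 0 -1 0; 0 0 1]
det M = -1; M⁻¹ = [1 2 0; 0 -1 0; 0 0 1]
M⁻¹ · (9/5, -1)ᵀ = (-1/5, 1)ᵀ

p = (-1/5, 1)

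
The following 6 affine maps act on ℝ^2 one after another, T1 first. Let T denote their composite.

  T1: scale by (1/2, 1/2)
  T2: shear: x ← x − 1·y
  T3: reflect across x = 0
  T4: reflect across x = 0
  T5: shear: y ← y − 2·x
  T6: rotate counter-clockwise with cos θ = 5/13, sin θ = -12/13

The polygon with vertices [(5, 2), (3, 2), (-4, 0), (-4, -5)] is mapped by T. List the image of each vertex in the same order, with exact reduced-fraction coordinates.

image vertices: (-33/26, -28/13), (5/26, -6/13), (38/13, 44/13), (-79/26, -47/26)

T1 scale by (1/2, 1/2): (5, 2) → (5/2, 1); (3, 2) → (3/2, 1); (-4, 0) → (-2, 0); (-4, -5) → (-2, -5/2)
T2 shear: x ← x − 1·y: (5/2, 1) → (3/2, 1); (3/2, 1) → (1/2, 1); (-2, 0) → (-2, 0); (-2, -5/2) → (1/2, -5/2)
T3 reflect across x = 0: (3/2, 1) → (-3/2, 1); (1/2, 1) → (-1/2, 1); (-2, 0) → (2, 0); (1/2, -5/2) → (-1/2, -5/2)
T4 reflect across x = 0: (-3/2, 1) → (3/2, 1); (-1/2, 1) → (1/2, 1); (2, 0) → (-2, 0); (-1/2, -5/2) → (1/2, -5/2)
T5 shear: y ← y − 2·x: (3/2, 1) → (3/2, -2); (1/2, 1) → (1/2, 0); (-2, 0) → (-2, 4); (1/2, -5/2) → (1/2, -7/2)
T6 rotate counter-clockwise with cos θ = 5/13, sin θ = -12/13: (3/2, -2) → (-33/26, -28/13); (1/2, 0) → (5/26, -6/13); (-2, 4) → (38/13, 44/13); (1/2, -7/2) → (-79/26, -47/26)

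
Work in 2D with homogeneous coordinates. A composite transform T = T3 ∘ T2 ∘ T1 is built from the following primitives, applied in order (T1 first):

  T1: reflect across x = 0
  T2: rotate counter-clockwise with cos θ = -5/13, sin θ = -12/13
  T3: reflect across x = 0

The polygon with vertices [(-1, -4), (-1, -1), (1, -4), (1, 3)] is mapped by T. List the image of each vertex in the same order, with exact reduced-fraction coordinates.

T1 reflect across x = 0: (-1, -4) → (1, -4); (-1, -1) → (1, -1); (1, -4) → (-1, -4); (1, 3) → (-1, 3)
T2 rotate counter-clockwise with cos θ = -5/13, sin θ = -12/13: (1, -4) → (-53/13, 8/13); (1, -1) → (-17/13, -7/13); (-1, -4) → (-43/13, 32/13); (-1, 3) → (41/13, -3/13)
T3 reflect across x = 0: (-53/13, 8/13) → (53/13, 8/13); (-17/13, -7/13) → (17/13, -7/13); (-43/13, 32/13) → (43/13, 32/13); (41/13, -3/13) → (-41/13, -3/13)

image vertices: (53/13, 8/13), (17/13, -7/13), (43/13, 32/13), (-41/13, -3/13)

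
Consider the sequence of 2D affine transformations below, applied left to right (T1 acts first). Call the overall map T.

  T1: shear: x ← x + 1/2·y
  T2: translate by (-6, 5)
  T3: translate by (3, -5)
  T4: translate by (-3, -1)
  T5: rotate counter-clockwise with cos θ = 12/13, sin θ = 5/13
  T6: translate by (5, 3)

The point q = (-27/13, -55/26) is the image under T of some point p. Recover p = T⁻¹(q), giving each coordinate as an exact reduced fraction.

T1 = [1 1/2 0; 0 1 0; 0 0 1]
T2·T1 = [1 1/2 -6; 0 1 5; 0 0 1]
T3·…·T1 = [1 1/2 -3; 0 1 0; 0 0 1]
T4·…·T1 = [1 1/2 -6; 0 1 -1; 0 0 1]
T5·…·T1 = [12/13 1/13 -67/13; 5/13 29/26 -42/13; 0 0 1]
T6·…·T1 = [12/13 1/13 -2/13; 5/13 29/26 -3/13; 0 0 1]
det M = 1; M⁻¹ = [29/26 -1/13 2/13; -5/13 12/13 2/13; 0 0 1]
M⁻¹ · (-27/13, -55/26)ᵀ = (-2, -1)ᵀ

p = (-2, -1)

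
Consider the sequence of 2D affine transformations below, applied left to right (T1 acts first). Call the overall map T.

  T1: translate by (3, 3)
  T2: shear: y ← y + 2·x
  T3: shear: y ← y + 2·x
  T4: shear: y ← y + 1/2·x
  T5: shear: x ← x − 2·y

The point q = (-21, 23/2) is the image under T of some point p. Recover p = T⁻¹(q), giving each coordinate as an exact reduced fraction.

T1 = [1 0 3; 0 1 3; 0 0 1]
T2·T1 = [1 0 3; 2 1 9; 0 0 1]
T3·…·T1 = [1 0 3; 4 1 15; 0 0 1]
T4·…·T1 = [1 0 3; 9/2 1 33/2; 0 0 1]
T5·…·T1 = [-8 -2 -30; 9/2 1 33/2; 0 0 1]
det M = 1; M⁻¹ = [1 2 -3; -9/2 -8 -3; 0 0 1]
M⁻¹ · (-21, 23/2)ᵀ = (-1, -1/2)ᵀ

p = (-1, -1/2)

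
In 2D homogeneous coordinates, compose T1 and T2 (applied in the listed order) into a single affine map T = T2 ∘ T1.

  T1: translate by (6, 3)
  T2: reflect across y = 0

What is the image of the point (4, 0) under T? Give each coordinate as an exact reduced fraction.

T1 translate by (6, 3): (4, 0) → (10, 3)
T2 reflect across y = 0: (10, 3) → (10, -3)

T(p) = (10, -3)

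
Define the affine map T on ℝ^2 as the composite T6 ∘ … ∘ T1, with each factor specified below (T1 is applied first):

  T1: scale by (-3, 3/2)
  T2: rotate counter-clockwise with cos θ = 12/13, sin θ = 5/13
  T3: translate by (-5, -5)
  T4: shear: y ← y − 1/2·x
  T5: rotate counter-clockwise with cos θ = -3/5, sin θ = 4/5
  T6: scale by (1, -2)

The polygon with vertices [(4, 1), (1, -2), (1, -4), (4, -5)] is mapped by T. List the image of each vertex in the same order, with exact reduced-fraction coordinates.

image vertices: (1289/130, 3479/130), (110/13, 50/13), (679/65, -131/65), (2063/130, 1193/130)

T1 scale by (-3, 3/2): (4, 1) → (-12, 3/2); (1, -2) → (-3, -3); (1, -4) → (-3, -6); (4, -5) → (-12, -15/2)
T2 rotate counter-clockwise with cos θ = 12/13, sin θ = 5/13: (-12, 3/2) → (-303/26, -42/13); (-3, -3) → (-21/13, -51/13); (-3, -6) → (-6/13, -87/13); (-12, -15/2) → (-213/26, -150/13)
T3 translate by (-5, -5): (-303/26, -42/13) → (-433/26, -107/13); (-21/13, -51/13) → (-86/13, -116/13); (-6/13, -87/13) → (-71/13, -152/13); (-213/26, -150/13) → (-343/26, -215/13)
T4 shear: y ← y − 1/2·x: (-433/26, -107/13) → (-433/26, 5/52); (-86/13, -116/13) → (-86/13, -73/13); (-71/13, -152/13) → (-71/13, -233/26); (-343/26, -215/13) → (-343/26, -517/52)
T5 rotate counter-clockwise with cos θ = -3/5, sin θ = 4/5: (-433/26, 5/52) → (1289/130, -3479/260); (-86/13, -73/13) → (110/13, -25/13); (-71/13, -233/26) → (679/65, 131/130); (-343/26, -517/52) → (2063/130, -1193/260)
T6 scale by (1, -2): (1289/130, -3479/260) → (1289/130, 3479/130); (110/13, -25/13) → (110/13, 50/13); (679/65, 131/130) → (679/65, -131/65); (2063/130, -1193/260) → (2063/130, 1193/130)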